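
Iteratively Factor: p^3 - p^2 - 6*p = (p - 3)*(p^2 + 2*p) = (p - 3)*(p + 2)*(p)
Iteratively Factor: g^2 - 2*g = (g - 2)*(g)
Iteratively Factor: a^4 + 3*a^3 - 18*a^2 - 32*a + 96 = (a - 3)*(a^3 + 6*a^2 - 32) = (a - 3)*(a + 4)*(a^2 + 2*a - 8) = (a - 3)*(a + 4)^2*(a - 2)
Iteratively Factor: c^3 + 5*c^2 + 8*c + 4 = (c + 1)*(c^2 + 4*c + 4) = (c + 1)*(c + 2)*(c + 2)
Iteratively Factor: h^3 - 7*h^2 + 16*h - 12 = (h - 3)*(h^2 - 4*h + 4) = (h - 3)*(h - 2)*(h - 2)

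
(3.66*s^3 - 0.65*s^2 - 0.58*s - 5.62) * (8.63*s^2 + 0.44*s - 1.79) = 31.5858*s^5 - 3.9991*s^4 - 11.8428*s^3 - 47.5923*s^2 - 1.4346*s + 10.0598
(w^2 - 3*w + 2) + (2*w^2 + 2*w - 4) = 3*w^2 - w - 2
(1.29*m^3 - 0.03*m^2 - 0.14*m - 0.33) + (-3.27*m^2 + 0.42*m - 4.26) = 1.29*m^3 - 3.3*m^2 + 0.28*m - 4.59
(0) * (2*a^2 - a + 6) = 0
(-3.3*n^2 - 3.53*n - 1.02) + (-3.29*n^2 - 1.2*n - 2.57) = -6.59*n^2 - 4.73*n - 3.59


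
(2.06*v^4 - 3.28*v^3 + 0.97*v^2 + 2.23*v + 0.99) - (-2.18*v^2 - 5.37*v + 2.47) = 2.06*v^4 - 3.28*v^3 + 3.15*v^2 + 7.6*v - 1.48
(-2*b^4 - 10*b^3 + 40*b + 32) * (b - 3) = -2*b^5 - 4*b^4 + 30*b^3 + 40*b^2 - 88*b - 96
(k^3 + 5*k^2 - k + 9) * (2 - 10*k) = -10*k^4 - 48*k^3 + 20*k^2 - 92*k + 18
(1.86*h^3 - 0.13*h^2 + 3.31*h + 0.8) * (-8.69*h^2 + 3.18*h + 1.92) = -16.1634*h^5 + 7.0445*h^4 - 25.6061*h^3 + 3.3242*h^2 + 8.8992*h + 1.536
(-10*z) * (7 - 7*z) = 70*z^2 - 70*z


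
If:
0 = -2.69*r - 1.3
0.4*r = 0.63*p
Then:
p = -0.31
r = -0.48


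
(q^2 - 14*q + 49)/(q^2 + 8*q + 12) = (q^2 - 14*q + 49)/(q^2 + 8*q + 12)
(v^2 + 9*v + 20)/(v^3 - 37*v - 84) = (v + 5)/(v^2 - 4*v - 21)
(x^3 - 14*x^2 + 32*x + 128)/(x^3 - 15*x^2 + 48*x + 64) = (x + 2)/(x + 1)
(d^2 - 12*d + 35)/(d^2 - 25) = (d - 7)/(d + 5)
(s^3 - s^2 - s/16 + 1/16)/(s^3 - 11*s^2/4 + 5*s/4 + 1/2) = (s - 1/4)/(s - 2)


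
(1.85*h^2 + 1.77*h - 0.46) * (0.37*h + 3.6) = 0.6845*h^3 + 7.3149*h^2 + 6.2018*h - 1.656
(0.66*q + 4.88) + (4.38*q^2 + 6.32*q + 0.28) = 4.38*q^2 + 6.98*q + 5.16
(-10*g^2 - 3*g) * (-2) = 20*g^2 + 6*g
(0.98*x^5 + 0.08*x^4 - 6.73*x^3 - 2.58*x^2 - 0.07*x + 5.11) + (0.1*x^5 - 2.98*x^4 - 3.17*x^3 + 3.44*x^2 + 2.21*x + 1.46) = 1.08*x^5 - 2.9*x^4 - 9.9*x^3 + 0.86*x^2 + 2.14*x + 6.57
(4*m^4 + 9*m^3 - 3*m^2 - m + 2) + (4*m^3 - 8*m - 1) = 4*m^4 + 13*m^3 - 3*m^2 - 9*m + 1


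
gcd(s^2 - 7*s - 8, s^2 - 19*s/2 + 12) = s - 8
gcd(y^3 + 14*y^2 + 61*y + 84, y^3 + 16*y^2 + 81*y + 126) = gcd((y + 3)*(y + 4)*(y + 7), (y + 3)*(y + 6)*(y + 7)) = y^2 + 10*y + 21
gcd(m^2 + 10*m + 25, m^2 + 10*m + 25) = m^2 + 10*m + 25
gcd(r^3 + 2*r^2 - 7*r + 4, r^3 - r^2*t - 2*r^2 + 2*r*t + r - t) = r^2 - 2*r + 1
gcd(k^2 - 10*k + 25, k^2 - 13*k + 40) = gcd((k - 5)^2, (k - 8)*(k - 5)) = k - 5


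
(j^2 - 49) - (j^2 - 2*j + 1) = 2*j - 50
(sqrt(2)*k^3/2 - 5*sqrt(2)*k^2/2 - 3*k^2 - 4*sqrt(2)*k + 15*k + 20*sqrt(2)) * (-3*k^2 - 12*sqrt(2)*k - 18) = -3*sqrt(2)*k^5/2 - 3*k^4 + 15*sqrt(2)*k^4/2 + 15*k^3 + 39*sqrt(2)*k^3 - 195*sqrt(2)*k^2 + 150*k^2 - 750*k + 72*sqrt(2)*k - 360*sqrt(2)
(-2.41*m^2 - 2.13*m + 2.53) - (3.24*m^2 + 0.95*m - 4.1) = -5.65*m^2 - 3.08*m + 6.63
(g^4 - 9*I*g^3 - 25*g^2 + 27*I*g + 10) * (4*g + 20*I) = 4*g^5 - 16*I*g^4 + 80*g^3 - 392*I*g^2 - 500*g + 200*I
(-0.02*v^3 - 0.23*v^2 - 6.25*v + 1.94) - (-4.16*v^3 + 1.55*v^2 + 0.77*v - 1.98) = 4.14*v^3 - 1.78*v^2 - 7.02*v + 3.92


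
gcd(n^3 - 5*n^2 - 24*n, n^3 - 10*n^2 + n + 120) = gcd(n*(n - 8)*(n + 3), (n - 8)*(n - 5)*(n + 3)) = n^2 - 5*n - 24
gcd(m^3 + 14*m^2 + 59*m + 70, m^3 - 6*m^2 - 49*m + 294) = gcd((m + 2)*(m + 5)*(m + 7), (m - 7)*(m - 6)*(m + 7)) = m + 7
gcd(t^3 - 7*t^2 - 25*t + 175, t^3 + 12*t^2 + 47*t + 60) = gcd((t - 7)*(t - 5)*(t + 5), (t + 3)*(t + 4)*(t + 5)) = t + 5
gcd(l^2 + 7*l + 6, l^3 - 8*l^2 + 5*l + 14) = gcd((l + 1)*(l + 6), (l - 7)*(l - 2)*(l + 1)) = l + 1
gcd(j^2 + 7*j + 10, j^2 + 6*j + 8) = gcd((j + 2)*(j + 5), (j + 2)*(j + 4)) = j + 2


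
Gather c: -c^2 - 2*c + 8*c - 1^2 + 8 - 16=-c^2 + 6*c - 9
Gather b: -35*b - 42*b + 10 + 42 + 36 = 88 - 77*b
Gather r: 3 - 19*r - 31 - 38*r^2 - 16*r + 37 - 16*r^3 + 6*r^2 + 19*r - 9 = -16*r^3 - 32*r^2 - 16*r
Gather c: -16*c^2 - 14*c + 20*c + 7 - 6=-16*c^2 + 6*c + 1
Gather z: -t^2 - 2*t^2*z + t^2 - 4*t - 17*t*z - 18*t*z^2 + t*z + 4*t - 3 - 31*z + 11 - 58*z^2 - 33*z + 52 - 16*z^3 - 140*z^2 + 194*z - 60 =-16*z^3 + z^2*(-18*t - 198) + z*(-2*t^2 - 16*t + 130)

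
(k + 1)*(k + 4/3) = k^2 + 7*k/3 + 4/3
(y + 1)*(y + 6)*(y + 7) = y^3 + 14*y^2 + 55*y + 42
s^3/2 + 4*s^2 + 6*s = s*(s/2 + 1)*(s + 6)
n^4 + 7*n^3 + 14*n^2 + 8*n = n*(n + 1)*(n + 2)*(n + 4)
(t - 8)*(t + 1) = t^2 - 7*t - 8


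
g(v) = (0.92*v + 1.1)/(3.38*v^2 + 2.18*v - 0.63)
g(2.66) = 0.12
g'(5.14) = -0.01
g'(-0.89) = 102.64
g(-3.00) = -0.07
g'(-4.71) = -0.01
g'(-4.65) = -0.01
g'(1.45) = -0.22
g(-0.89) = 2.63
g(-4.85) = -0.05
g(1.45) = 0.25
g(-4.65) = -0.05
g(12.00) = 0.02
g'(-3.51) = -0.01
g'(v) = (-6.76*v - 2.18)*(0.92*v + 1.1)/(3.38*v^2 + 2.18*v - 0.63)^2 + 0.92/(3.38*v^2 + 2.18*v - 0.63)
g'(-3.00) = -0.02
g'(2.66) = -0.05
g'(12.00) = -0.00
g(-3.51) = -0.06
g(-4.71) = -0.05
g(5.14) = 0.06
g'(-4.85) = -0.01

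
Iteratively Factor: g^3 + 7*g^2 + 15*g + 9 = (g + 3)*(g^2 + 4*g + 3) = (g + 3)^2*(g + 1)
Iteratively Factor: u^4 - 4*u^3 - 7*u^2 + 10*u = (u - 5)*(u^3 + u^2 - 2*u) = u*(u - 5)*(u^2 + u - 2) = u*(u - 5)*(u - 1)*(u + 2)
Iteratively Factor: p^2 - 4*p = (p - 4)*(p)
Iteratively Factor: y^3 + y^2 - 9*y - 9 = (y - 3)*(y^2 + 4*y + 3) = (y - 3)*(y + 3)*(y + 1)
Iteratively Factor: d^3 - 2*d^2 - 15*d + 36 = (d + 4)*(d^2 - 6*d + 9) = (d - 3)*(d + 4)*(d - 3)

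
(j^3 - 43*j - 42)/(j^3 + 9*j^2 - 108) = (j^2 - 6*j - 7)/(j^2 + 3*j - 18)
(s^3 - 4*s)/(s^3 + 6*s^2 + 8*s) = (s - 2)/(s + 4)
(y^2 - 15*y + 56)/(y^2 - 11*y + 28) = (y - 8)/(y - 4)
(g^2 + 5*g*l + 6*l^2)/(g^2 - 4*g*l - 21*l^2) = (g + 2*l)/(g - 7*l)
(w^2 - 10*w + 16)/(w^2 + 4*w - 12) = (w - 8)/(w + 6)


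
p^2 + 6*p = p*(p + 6)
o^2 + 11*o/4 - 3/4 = (o - 1/4)*(o + 3)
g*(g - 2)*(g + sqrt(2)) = g^3 - 2*g^2 + sqrt(2)*g^2 - 2*sqrt(2)*g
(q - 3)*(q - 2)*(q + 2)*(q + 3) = q^4 - 13*q^2 + 36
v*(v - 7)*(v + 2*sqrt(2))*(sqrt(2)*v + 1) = sqrt(2)*v^4 - 7*sqrt(2)*v^3 + 5*v^3 - 35*v^2 + 2*sqrt(2)*v^2 - 14*sqrt(2)*v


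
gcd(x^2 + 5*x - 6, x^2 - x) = x - 1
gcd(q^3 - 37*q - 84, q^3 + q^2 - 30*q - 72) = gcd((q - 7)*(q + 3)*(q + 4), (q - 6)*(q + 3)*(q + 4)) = q^2 + 7*q + 12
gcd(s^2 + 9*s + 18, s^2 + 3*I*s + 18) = 1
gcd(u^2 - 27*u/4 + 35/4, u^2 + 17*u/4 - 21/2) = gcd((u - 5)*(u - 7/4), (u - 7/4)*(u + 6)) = u - 7/4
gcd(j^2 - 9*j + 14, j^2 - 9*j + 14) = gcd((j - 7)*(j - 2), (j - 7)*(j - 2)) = j^2 - 9*j + 14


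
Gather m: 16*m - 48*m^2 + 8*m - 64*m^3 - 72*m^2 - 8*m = -64*m^3 - 120*m^2 + 16*m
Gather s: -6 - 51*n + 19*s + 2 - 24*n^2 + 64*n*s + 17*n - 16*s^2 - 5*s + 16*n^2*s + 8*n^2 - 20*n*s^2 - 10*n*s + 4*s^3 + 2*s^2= -16*n^2 - 34*n + 4*s^3 + s^2*(-20*n - 14) + s*(16*n^2 + 54*n + 14) - 4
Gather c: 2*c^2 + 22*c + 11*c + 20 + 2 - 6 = 2*c^2 + 33*c + 16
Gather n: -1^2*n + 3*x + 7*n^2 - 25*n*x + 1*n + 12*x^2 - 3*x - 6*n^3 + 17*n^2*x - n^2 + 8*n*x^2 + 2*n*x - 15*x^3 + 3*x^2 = -6*n^3 + n^2*(17*x + 6) + n*(8*x^2 - 23*x) - 15*x^3 + 15*x^2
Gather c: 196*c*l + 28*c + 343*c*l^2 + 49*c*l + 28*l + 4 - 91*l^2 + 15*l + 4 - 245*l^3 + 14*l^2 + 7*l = c*(343*l^2 + 245*l + 28) - 245*l^3 - 77*l^2 + 50*l + 8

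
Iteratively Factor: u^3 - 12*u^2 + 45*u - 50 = (u - 5)*(u^2 - 7*u + 10) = (u - 5)*(u - 2)*(u - 5)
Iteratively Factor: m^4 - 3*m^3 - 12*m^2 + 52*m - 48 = (m + 4)*(m^3 - 7*m^2 + 16*m - 12) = (m - 3)*(m + 4)*(m^2 - 4*m + 4) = (m - 3)*(m - 2)*(m + 4)*(m - 2)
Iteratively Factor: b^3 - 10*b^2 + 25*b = (b - 5)*(b^2 - 5*b) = b*(b - 5)*(b - 5)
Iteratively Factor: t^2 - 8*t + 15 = (t - 3)*(t - 5)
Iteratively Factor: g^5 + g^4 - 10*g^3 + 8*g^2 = (g)*(g^4 + g^3 - 10*g^2 + 8*g) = g*(g - 2)*(g^3 + 3*g^2 - 4*g) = g*(g - 2)*(g - 1)*(g^2 + 4*g) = g^2*(g - 2)*(g - 1)*(g + 4)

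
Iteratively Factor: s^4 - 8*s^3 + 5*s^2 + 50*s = (s + 2)*(s^3 - 10*s^2 + 25*s) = s*(s + 2)*(s^2 - 10*s + 25) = s*(s - 5)*(s + 2)*(s - 5)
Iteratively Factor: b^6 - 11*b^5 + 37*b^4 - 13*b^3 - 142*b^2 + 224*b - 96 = (b - 4)*(b^5 - 7*b^4 + 9*b^3 + 23*b^2 - 50*b + 24) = (b - 4)*(b - 1)*(b^4 - 6*b^3 + 3*b^2 + 26*b - 24) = (b - 4)*(b - 1)^2*(b^3 - 5*b^2 - 2*b + 24) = (b - 4)*(b - 1)^2*(b + 2)*(b^2 - 7*b + 12) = (b - 4)^2*(b - 1)^2*(b + 2)*(b - 3)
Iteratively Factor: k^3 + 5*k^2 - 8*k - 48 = (k - 3)*(k^2 + 8*k + 16) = (k - 3)*(k + 4)*(k + 4)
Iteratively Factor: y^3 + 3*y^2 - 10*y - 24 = (y + 4)*(y^2 - y - 6) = (y - 3)*(y + 4)*(y + 2)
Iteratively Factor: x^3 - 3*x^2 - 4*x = (x - 4)*(x^2 + x) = (x - 4)*(x + 1)*(x)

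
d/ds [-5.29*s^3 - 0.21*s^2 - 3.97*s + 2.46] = -15.87*s^2 - 0.42*s - 3.97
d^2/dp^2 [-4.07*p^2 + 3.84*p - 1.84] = -8.14000000000000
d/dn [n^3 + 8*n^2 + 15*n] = 3*n^2 + 16*n + 15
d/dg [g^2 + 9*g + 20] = 2*g + 9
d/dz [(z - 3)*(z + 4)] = 2*z + 1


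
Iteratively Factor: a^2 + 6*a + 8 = (a + 2)*(a + 4)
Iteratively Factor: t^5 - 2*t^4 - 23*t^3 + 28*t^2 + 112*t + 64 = (t - 4)*(t^4 + 2*t^3 - 15*t^2 - 32*t - 16) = (t - 4)*(t + 1)*(t^3 + t^2 - 16*t - 16) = (t - 4)^2*(t + 1)*(t^2 + 5*t + 4) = (t - 4)^2*(t + 1)^2*(t + 4)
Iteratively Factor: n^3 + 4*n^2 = (n)*(n^2 + 4*n) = n*(n + 4)*(n)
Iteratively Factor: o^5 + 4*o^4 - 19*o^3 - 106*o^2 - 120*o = (o + 4)*(o^4 - 19*o^2 - 30*o) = (o + 2)*(o + 4)*(o^3 - 2*o^2 - 15*o) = o*(o + 2)*(o + 4)*(o^2 - 2*o - 15) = o*(o + 2)*(o + 3)*(o + 4)*(o - 5)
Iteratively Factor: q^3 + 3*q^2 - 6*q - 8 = (q + 1)*(q^2 + 2*q - 8) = (q - 2)*(q + 1)*(q + 4)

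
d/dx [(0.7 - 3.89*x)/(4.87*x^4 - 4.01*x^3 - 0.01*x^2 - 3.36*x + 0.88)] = (56.8329*x^4 - 44.8338*x^3 + 8.3821*x^2 + 0.0139999999999993*x - 1.0712)/(23.7169*x^8 - 39.0574*x^7 + 15.9827*x^6 - 32.6462*x^5 + 35.5185*x^4 - 6.9904*x^3 + 11.272*x^2 - 5.9136*x + 0.7744)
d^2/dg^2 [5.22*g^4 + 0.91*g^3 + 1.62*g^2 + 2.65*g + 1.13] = 62.64*g^2 + 5.46*g + 3.24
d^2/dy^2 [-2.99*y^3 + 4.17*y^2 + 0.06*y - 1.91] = 8.34 - 17.94*y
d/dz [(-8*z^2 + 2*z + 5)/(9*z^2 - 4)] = 2*(-9*z^2 - 13*z - 4)/(81*z^4 - 72*z^2 + 16)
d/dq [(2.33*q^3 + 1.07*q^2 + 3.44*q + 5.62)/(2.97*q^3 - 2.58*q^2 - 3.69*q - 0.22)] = (-9.1893*q^4 - 37.629*q^3 - 46.6851*q^2 + 28.5284*q + 19.981)/(8.8209*q^6 - 15.3252*q^5 - 15.2622*q^4 + 17.7336*q^3 + 14.7513*q^2 + 1.6236*q + 0.0484)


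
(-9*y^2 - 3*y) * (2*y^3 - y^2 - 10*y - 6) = -18*y^5 + 3*y^4 + 93*y^3 + 84*y^2 + 18*y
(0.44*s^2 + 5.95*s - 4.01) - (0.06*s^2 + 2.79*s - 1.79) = 0.38*s^2 + 3.16*s - 2.22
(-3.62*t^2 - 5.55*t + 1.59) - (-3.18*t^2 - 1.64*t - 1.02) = -0.44*t^2 - 3.91*t + 2.61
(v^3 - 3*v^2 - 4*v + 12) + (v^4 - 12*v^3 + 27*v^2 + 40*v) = v^4 - 11*v^3 + 24*v^2 + 36*v + 12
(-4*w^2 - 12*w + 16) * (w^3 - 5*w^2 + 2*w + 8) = -4*w^5 + 8*w^4 + 68*w^3 - 136*w^2 - 64*w + 128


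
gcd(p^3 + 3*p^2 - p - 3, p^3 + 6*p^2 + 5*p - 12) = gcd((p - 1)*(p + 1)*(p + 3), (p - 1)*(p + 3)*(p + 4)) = p^2 + 2*p - 3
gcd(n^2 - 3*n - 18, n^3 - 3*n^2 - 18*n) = n^2 - 3*n - 18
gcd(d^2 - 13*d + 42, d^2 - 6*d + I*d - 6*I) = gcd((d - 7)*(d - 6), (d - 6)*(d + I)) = d - 6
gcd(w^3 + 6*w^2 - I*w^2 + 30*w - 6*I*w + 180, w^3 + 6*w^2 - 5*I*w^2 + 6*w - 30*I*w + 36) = w^2 + w*(6 - 6*I) - 36*I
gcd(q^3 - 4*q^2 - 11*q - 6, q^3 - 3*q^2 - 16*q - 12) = q^2 - 5*q - 6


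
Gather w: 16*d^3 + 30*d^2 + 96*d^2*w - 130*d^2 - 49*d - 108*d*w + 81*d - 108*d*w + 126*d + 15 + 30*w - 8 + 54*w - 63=16*d^3 - 100*d^2 + 158*d + w*(96*d^2 - 216*d + 84) - 56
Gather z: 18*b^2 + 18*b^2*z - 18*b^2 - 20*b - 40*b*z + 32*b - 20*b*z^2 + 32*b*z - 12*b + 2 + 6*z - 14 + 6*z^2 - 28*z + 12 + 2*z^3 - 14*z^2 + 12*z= 2*z^3 + z^2*(-20*b - 8) + z*(18*b^2 - 8*b - 10)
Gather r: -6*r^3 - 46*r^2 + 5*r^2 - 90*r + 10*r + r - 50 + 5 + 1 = -6*r^3 - 41*r^2 - 79*r - 44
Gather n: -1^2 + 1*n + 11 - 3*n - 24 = -2*n - 14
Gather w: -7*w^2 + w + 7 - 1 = -7*w^2 + w + 6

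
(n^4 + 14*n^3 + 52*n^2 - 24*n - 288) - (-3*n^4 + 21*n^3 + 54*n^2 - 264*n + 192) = 4*n^4 - 7*n^3 - 2*n^2 + 240*n - 480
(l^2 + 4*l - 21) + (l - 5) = l^2 + 5*l - 26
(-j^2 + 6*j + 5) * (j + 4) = -j^3 + 2*j^2 + 29*j + 20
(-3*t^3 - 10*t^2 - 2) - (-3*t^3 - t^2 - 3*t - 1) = -9*t^2 + 3*t - 1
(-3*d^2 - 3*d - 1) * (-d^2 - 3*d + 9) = 3*d^4 + 12*d^3 - 17*d^2 - 24*d - 9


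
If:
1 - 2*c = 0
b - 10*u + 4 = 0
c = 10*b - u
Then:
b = 1/11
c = 1/2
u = 9/22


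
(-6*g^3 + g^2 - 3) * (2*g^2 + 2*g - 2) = -12*g^5 - 10*g^4 + 14*g^3 - 8*g^2 - 6*g + 6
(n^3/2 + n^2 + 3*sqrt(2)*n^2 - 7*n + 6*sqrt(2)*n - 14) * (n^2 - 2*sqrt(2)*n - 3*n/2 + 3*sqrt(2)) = n^5/2 + n^4/4 + 2*sqrt(2)*n^4 - 41*n^3/2 + sqrt(2)*n^3 - 19*n^2/2 + 8*sqrt(2)*n^2 + 7*sqrt(2)*n + 57*n - 42*sqrt(2)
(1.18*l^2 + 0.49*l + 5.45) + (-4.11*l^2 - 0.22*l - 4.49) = -2.93*l^2 + 0.27*l + 0.96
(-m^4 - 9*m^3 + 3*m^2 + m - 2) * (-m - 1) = m^5 + 10*m^4 + 6*m^3 - 4*m^2 + m + 2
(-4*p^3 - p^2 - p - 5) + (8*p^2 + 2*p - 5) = -4*p^3 + 7*p^2 + p - 10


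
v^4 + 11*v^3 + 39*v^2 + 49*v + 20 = (v + 1)^2*(v + 4)*(v + 5)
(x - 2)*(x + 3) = x^2 + x - 6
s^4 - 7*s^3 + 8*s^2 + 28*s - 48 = (s - 4)*(s - 3)*(s - 2)*(s + 2)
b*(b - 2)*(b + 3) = b^3 + b^2 - 6*b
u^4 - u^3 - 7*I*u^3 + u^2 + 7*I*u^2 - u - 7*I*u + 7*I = (u - 1)*(u - 7*I)*(u - I)*(u + I)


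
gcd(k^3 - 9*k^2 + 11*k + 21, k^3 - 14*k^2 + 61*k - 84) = k^2 - 10*k + 21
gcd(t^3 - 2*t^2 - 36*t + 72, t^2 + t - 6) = t - 2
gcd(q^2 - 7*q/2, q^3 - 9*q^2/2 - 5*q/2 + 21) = q - 7/2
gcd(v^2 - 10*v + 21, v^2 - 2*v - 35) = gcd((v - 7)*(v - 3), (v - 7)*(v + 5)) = v - 7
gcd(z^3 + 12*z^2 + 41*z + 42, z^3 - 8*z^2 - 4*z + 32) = z + 2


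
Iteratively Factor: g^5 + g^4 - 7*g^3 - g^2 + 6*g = (g + 1)*(g^4 - 7*g^2 + 6*g) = (g + 1)*(g + 3)*(g^3 - 3*g^2 + 2*g) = g*(g + 1)*(g + 3)*(g^2 - 3*g + 2) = g*(g - 2)*(g + 1)*(g + 3)*(g - 1)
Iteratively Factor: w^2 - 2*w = (w)*(w - 2)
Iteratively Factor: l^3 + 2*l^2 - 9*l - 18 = (l + 2)*(l^2 - 9) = (l + 2)*(l + 3)*(l - 3)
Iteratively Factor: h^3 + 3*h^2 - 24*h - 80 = (h - 5)*(h^2 + 8*h + 16) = (h - 5)*(h + 4)*(h + 4)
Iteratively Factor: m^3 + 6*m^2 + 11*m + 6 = (m + 3)*(m^2 + 3*m + 2) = (m + 1)*(m + 3)*(m + 2)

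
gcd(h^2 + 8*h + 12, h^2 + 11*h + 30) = h + 6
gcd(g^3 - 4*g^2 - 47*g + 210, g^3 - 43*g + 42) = g^2 + g - 42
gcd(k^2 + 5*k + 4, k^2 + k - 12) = k + 4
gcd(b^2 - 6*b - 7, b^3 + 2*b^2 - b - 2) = b + 1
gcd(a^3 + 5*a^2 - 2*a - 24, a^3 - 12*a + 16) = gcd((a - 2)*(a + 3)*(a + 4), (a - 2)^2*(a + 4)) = a^2 + 2*a - 8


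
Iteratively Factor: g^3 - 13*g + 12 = (g - 3)*(g^2 + 3*g - 4) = (g - 3)*(g + 4)*(g - 1)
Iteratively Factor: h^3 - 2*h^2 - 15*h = (h)*(h^2 - 2*h - 15) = h*(h + 3)*(h - 5)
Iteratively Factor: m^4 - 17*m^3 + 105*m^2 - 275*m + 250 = (m - 2)*(m^3 - 15*m^2 + 75*m - 125) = (m - 5)*(m - 2)*(m^2 - 10*m + 25) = (m - 5)^2*(m - 2)*(m - 5)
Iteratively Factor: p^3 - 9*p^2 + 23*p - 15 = (p - 5)*(p^2 - 4*p + 3) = (p - 5)*(p - 1)*(p - 3)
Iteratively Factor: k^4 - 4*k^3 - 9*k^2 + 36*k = (k)*(k^3 - 4*k^2 - 9*k + 36) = k*(k + 3)*(k^2 - 7*k + 12) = k*(k - 4)*(k + 3)*(k - 3)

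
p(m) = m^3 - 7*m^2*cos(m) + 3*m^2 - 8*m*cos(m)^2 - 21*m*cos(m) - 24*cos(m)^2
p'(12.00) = -445.94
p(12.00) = 1011.29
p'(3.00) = 103.90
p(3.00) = 131.69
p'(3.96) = 34.01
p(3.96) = 214.99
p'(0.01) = -28.59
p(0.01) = -24.29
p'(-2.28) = 5.82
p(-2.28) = -6.18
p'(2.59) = 91.82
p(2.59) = 91.38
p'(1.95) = 75.42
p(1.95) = 38.41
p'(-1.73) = 16.25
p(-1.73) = 1.11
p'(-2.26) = 6.61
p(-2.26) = -6.06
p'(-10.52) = 750.69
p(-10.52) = -566.09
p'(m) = 7*m^2*sin(m) + 3*m^2 + 16*m*sin(m)*cos(m) + 21*m*sin(m) - 14*m*cos(m) + 6*m + 48*sin(m)*cos(m) - 8*cos(m)^2 - 21*cos(m)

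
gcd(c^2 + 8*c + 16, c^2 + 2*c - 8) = c + 4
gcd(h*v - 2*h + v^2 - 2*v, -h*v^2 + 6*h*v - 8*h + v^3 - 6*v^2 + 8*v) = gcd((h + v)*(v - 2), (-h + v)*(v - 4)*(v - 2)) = v - 2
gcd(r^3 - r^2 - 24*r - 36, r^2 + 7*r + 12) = r + 3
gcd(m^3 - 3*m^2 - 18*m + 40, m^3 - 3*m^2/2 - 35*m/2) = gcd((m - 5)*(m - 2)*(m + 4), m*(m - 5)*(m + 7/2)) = m - 5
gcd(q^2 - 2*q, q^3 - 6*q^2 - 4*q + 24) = q - 2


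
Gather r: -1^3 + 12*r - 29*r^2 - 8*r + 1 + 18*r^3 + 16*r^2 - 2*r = 18*r^3 - 13*r^2 + 2*r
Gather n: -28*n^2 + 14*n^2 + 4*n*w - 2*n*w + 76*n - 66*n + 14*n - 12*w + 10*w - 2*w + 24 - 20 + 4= -14*n^2 + n*(2*w + 24) - 4*w + 8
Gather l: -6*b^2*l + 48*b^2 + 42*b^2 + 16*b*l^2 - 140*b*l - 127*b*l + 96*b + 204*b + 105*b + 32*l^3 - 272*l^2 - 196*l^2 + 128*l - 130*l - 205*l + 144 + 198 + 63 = 90*b^2 + 405*b + 32*l^3 + l^2*(16*b - 468) + l*(-6*b^2 - 267*b - 207) + 405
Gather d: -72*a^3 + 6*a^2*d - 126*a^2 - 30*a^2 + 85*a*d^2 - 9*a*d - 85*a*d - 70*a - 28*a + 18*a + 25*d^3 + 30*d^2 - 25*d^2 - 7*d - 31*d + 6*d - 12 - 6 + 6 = -72*a^3 - 156*a^2 - 80*a + 25*d^3 + d^2*(85*a + 5) + d*(6*a^2 - 94*a - 32) - 12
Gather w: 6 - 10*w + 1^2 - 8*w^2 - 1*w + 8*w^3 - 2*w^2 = 8*w^3 - 10*w^2 - 11*w + 7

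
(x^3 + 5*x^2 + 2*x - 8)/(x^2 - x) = x + 6 + 8/x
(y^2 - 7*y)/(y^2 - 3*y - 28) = y/(y + 4)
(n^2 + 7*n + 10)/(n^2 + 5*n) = (n + 2)/n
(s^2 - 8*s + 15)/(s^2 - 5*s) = (s - 3)/s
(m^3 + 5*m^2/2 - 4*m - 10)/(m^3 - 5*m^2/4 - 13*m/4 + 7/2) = 2*(2*m^2 + 9*m + 10)/(4*m^2 + 3*m - 7)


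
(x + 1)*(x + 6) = x^2 + 7*x + 6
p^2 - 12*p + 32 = (p - 8)*(p - 4)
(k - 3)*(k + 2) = k^2 - k - 6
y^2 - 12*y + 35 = (y - 7)*(y - 5)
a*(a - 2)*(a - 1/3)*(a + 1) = a^4 - 4*a^3/3 - 5*a^2/3 + 2*a/3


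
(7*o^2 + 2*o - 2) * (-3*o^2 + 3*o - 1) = -21*o^4 + 15*o^3 + 5*o^2 - 8*o + 2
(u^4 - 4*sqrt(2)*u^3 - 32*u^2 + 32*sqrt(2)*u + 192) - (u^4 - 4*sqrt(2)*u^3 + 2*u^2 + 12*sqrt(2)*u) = -34*u^2 + 20*sqrt(2)*u + 192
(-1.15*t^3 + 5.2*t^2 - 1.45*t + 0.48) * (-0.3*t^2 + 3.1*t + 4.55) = 0.345*t^5 - 5.125*t^4 + 11.3225*t^3 + 19.021*t^2 - 5.1095*t + 2.184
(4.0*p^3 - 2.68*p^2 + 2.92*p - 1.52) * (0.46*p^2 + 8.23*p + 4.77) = 1.84*p^5 + 31.6872*p^4 - 1.63320000000001*p^3 + 10.5488*p^2 + 1.4188*p - 7.2504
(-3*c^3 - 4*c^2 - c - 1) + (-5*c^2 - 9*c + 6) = -3*c^3 - 9*c^2 - 10*c + 5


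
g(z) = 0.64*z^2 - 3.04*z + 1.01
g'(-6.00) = -10.72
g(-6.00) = 42.29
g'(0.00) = -3.04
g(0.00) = 1.01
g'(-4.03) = -8.20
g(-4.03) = 23.66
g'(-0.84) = -4.12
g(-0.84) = 4.02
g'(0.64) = -2.22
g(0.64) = -0.67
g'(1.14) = -1.58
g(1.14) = -1.62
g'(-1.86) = -5.42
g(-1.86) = 8.88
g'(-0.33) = -3.46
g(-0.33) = 2.08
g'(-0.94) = -4.24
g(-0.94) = 4.43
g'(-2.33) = -6.02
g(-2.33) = 11.57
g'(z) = 1.28*z - 3.04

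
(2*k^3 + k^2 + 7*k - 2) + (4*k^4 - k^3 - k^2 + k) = 4*k^4 + k^3 + 8*k - 2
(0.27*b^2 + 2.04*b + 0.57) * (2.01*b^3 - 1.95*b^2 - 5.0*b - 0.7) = 0.5427*b^5 + 3.5739*b^4 - 4.1823*b^3 - 11.5005*b^2 - 4.278*b - 0.399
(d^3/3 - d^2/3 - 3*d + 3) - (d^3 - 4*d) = -2*d^3/3 - d^2/3 + d + 3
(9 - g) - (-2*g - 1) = g + 10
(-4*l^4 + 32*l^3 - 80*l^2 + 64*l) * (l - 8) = -4*l^5 + 64*l^4 - 336*l^3 + 704*l^2 - 512*l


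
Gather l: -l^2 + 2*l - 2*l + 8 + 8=16 - l^2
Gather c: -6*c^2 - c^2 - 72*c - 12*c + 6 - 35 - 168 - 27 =-7*c^2 - 84*c - 224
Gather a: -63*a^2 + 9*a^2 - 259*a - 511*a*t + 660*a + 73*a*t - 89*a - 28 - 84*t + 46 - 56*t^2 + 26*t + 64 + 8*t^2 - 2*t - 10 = -54*a^2 + a*(312 - 438*t) - 48*t^2 - 60*t + 72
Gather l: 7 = 7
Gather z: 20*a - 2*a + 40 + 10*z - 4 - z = 18*a + 9*z + 36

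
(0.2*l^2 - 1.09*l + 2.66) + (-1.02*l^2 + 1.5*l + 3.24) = -0.82*l^2 + 0.41*l + 5.9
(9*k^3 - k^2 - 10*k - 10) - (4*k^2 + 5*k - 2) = 9*k^3 - 5*k^2 - 15*k - 8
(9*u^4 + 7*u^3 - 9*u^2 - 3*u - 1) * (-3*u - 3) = -27*u^5 - 48*u^4 + 6*u^3 + 36*u^2 + 12*u + 3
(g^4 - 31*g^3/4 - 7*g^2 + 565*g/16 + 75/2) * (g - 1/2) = g^5 - 33*g^4/4 - 25*g^3/8 + 621*g^2/16 + 635*g/32 - 75/4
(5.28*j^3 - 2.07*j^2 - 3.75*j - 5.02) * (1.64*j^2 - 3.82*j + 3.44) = 8.6592*j^5 - 23.5644*j^4 + 19.9206*j^3 - 1.0286*j^2 + 6.2764*j - 17.2688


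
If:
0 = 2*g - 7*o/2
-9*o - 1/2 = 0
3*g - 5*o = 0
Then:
No Solution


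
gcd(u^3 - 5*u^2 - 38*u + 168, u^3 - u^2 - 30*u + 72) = u^2 + 2*u - 24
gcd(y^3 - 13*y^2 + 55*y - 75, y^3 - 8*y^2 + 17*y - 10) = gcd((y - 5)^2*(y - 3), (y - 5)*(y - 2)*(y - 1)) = y - 5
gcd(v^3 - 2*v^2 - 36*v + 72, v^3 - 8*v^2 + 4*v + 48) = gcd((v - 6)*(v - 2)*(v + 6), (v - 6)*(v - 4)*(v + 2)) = v - 6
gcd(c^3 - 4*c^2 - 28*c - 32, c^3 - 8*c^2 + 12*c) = 1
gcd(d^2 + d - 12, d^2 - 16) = d + 4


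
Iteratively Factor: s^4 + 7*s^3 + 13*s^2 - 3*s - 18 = (s + 2)*(s^3 + 5*s^2 + 3*s - 9) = (s + 2)*(s + 3)*(s^2 + 2*s - 3) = (s + 2)*(s + 3)^2*(s - 1)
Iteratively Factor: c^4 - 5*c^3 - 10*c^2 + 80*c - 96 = (c - 4)*(c^3 - c^2 - 14*c + 24) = (c - 4)*(c + 4)*(c^2 - 5*c + 6) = (c - 4)*(c - 3)*(c + 4)*(c - 2)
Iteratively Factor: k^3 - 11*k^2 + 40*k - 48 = (k - 3)*(k^2 - 8*k + 16) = (k - 4)*(k - 3)*(k - 4)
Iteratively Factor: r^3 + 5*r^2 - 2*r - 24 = (r + 4)*(r^2 + r - 6) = (r + 3)*(r + 4)*(r - 2)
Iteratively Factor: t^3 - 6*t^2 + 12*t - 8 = (t - 2)*(t^2 - 4*t + 4) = (t - 2)^2*(t - 2)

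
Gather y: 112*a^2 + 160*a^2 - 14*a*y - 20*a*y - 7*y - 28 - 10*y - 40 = 272*a^2 + y*(-34*a - 17) - 68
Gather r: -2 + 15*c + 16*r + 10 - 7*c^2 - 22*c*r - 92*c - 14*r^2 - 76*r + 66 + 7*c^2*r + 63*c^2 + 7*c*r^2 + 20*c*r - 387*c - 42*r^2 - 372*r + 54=56*c^2 - 464*c + r^2*(7*c - 56) + r*(7*c^2 - 2*c - 432) + 128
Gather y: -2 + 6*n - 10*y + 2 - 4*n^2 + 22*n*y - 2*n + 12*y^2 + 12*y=-4*n^2 + 4*n + 12*y^2 + y*(22*n + 2)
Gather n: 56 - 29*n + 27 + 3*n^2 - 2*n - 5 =3*n^2 - 31*n + 78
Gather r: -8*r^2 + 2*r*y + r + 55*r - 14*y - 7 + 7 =-8*r^2 + r*(2*y + 56) - 14*y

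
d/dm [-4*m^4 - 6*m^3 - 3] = m^2*(-16*m - 18)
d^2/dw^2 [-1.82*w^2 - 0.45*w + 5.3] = -3.64000000000000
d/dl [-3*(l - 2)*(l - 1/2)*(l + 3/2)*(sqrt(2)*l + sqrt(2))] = 3*sqrt(2)*(-16*l^3 + 30*l + 5)/4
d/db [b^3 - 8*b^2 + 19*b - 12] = 3*b^2 - 16*b + 19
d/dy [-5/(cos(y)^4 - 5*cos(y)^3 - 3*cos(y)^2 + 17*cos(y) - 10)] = 5*(4*sin(y)^2 + 11*cos(y) + 13)*sin(y)/((cos(y) - 1)^3*(sin(y)^2 + 3*cos(y) + 9)^2)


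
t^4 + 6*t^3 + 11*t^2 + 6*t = t*(t + 1)*(t + 2)*(t + 3)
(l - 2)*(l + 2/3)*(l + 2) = l^3 + 2*l^2/3 - 4*l - 8/3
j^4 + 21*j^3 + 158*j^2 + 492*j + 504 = (j + 2)*(j + 6)^2*(j + 7)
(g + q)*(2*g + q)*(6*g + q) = 12*g^3 + 20*g^2*q + 9*g*q^2 + q^3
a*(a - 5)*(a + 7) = a^3 + 2*a^2 - 35*a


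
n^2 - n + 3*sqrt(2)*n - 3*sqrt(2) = (n - 1)*(n + 3*sqrt(2))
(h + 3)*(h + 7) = h^2 + 10*h + 21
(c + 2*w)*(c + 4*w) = c^2 + 6*c*w + 8*w^2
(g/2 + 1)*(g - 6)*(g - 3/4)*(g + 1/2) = g^4/2 - 17*g^3/8 - 91*g^2/16 + 9*g/4 + 9/4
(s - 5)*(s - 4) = s^2 - 9*s + 20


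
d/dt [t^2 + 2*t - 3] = 2*t + 2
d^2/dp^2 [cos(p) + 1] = -cos(p)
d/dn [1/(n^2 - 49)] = -2*n/(n^2 - 49)^2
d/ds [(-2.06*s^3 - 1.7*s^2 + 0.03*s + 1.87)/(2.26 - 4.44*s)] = (18.2928*s^3 - 6.4188*s^2 - 7.684*s + 8.3706)/(19.7136*s^2 - 20.0688*s + 5.1076)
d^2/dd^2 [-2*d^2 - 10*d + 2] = -4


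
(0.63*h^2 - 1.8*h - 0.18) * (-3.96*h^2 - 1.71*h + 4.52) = -2.4948*h^4 + 6.0507*h^3 + 6.6384*h^2 - 7.8282*h - 0.8136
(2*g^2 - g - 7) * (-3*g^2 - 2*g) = -6*g^4 - g^3 + 23*g^2 + 14*g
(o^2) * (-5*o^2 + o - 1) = -5*o^4 + o^3 - o^2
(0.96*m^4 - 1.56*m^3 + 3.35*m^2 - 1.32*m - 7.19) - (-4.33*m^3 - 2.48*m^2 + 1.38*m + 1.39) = 0.96*m^4 + 2.77*m^3 + 5.83*m^2 - 2.7*m - 8.58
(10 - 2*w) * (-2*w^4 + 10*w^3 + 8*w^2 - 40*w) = 4*w^5 - 40*w^4 + 84*w^3 + 160*w^2 - 400*w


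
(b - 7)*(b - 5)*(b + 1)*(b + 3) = b^4 - 8*b^3 - 10*b^2 + 104*b + 105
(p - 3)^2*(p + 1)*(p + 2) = p^4 - 3*p^3 - 7*p^2 + 15*p + 18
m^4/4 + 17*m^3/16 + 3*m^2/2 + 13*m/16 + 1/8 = (m/4 + 1/4)*(m + 1/4)*(m + 1)*(m + 2)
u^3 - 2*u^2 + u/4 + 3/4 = (u - 3/2)*(u - 1)*(u + 1/2)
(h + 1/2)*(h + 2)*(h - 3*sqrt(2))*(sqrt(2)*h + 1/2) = sqrt(2)*h^4 - 11*h^3/2 + 5*sqrt(2)*h^3/2 - 55*h^2/4 - sqrt(2)*h^2/2 - 11*h/2 - 15*sqrt(2)*h/4 - 3*sqrt(2)/2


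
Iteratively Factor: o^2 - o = (o - 1)*(o)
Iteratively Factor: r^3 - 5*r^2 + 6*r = (r - 2)*(r^2 - 3*r) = r*(r - 2)*(r - 3)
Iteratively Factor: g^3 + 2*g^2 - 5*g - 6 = (g + 1)*(g^2 + g - 6) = (g + 1)*(g + 3)*(g - 2)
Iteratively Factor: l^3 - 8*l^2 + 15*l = (l - 5)*(l^2 - 3*l) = l*(l - 5)*(l - 3)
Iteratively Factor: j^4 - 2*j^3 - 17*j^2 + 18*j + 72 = (j + 3)*(j^3 - 5*j^2 - 2*j + 24) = (j + 2)*(j + 3)*(j^2 - 7*j + 12) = (j - 3)*(j + 2)*(j + 3)*(j - 4)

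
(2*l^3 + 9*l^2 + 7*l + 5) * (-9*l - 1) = -18*l^4 - 83*l^3 - 72*l^2 - 52*l - 5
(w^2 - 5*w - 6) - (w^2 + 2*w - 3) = -7*w - 3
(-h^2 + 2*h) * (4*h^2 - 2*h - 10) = -4*h^4 + 10*h^3 + 6*h^2 - 20*h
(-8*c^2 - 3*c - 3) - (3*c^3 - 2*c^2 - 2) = -3*c^3 - 6*c^2 - 3*c - 1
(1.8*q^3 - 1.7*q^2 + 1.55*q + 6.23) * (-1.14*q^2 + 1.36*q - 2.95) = -2.052*q^5 + 4.386*q^4 - 9.389*q^3 + 0.0208000000000013*q^2 + 3.9003*q - 18.3785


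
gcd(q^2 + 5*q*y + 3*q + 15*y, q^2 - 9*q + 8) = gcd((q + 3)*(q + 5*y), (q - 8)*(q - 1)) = 1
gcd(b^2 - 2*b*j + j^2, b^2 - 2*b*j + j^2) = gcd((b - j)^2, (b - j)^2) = b^2 - 2*b*j + j^2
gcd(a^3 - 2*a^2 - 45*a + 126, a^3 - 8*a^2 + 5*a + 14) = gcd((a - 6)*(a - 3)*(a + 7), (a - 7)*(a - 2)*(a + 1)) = 1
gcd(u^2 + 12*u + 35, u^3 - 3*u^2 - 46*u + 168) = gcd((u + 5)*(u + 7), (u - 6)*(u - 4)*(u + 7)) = u + 7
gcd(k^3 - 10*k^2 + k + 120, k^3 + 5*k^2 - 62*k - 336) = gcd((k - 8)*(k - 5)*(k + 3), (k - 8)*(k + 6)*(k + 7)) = k - 8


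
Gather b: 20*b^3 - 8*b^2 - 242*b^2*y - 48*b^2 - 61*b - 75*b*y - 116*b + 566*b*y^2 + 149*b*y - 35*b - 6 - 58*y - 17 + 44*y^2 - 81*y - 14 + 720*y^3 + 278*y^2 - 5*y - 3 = 20*b^3 + b^2*(-242*y - 56) + b*(566*y^2 + 74*y - 212) + 720*y^3 + 322*y^2 - 144*y - 40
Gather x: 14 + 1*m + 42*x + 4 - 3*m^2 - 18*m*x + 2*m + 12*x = -3*m^2 + 3*m + x*(54 - 18*m) + 18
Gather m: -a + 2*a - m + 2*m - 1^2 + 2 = a + m + 1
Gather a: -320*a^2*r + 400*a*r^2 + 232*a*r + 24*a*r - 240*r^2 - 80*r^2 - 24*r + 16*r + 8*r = -320*a^2*r + a*(400*r^2 + 256*r) - 320*r^2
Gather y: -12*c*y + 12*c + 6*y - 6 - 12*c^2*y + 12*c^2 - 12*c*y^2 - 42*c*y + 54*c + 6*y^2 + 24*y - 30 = 12*c^2 + 66*c + y^2*(6 - 12*c) + y*(-12*c^2 - 54*c + 30) - 36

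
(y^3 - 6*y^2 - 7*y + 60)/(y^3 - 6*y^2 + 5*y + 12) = (y^2 - 2*y - 15)/(y^2 - 2*y - 3)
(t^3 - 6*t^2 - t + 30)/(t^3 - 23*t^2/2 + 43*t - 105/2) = 2*(t + 2)/(2*t - 7)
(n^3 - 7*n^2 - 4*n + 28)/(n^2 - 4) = n - 7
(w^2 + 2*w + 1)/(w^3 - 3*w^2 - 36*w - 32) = (w + 1)/(w^2 - 4*w - 32)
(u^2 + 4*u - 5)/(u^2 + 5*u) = (u - 1)/u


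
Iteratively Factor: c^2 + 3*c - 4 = (c - 1)*(c + 4)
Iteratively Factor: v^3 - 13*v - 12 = (v + 1)*(v^2 - v - 12) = (v - 4)*(v + 1)*(v + 3)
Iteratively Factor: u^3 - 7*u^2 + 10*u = (u - 2)*(u^2 - 5*u) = (u - 5)*(u - 2)*(u)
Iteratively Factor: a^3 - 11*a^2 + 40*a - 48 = (a - 4)*(a^2 - 7*a + 12) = (a - 4)*(a - 3)*(a - 4)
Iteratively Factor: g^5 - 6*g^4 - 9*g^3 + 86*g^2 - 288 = (g - 4)*(g^4 - 2*g^3 - 17*g^2 + 18*g + 72) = (g - 4)*(g + 2)*(g^3 - 4*g^2 - 9*g + 36) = (g - 4)*(g - 3)*(g + 2)*(g^2 - g - 12) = (g - 4)*(g - 3)*(g + 2)*(g + 3)*(g - 4)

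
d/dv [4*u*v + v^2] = 4*u + 2*v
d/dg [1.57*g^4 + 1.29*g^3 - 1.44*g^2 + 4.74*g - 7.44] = 6.28*g^3 + 3.87*g^2 - 2.88*g + 4.74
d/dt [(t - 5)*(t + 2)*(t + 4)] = 3*t^2 + 2*t - 22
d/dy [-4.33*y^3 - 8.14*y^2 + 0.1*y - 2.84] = -12.99*y^2 - 16.28*y + 0.1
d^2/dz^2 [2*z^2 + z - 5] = 4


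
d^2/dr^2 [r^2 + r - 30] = 2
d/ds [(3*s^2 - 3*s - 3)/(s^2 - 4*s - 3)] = 3*(-3*s^2 - 4*s - 1)/(s^4 - 8*s^3 + 10*s^2 + 24*s + 9)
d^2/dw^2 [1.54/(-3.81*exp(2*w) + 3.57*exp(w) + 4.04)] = (1.54*(7.62*exp(w) - 3.57)*(15.24*exp(w) - 7.14)*exp(w) + (23.4696*exp(w) - 5.4978)*(-3.81*exp(2*w) + 3.57*exp(w) + 4.04))*exp(w)/(-3.81*exp(2*w) + 3.57*exp(w) + 4.04)^3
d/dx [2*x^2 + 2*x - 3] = 4*x + 2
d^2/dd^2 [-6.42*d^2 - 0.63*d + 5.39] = -12.8400000000000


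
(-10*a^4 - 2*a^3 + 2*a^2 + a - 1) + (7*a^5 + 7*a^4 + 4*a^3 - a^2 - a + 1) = 7*a^5 - 3*a^4 + 2*a^3 + a^2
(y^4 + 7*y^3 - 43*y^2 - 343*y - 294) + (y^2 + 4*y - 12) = y^4 + 7*y^3 - 42*y^2 - 339*y - 306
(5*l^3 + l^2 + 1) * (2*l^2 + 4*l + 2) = 10*l^5 + 22*l^4 + 14*l^3 + 4*l^2 + 4*l + 2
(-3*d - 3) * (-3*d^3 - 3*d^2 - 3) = 9*d^4 + 18*d^3 + 9*d^2 + 9*d + 9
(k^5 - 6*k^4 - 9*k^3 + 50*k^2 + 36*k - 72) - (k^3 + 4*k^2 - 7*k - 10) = k^5 - 6*k^4 - 10*k^3 + 46*k^2 + 43*k - 62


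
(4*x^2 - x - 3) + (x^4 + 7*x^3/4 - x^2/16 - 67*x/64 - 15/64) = x^4 + 7*x^3/4 + 63*x^2/16 - 131*x/64 - 207/64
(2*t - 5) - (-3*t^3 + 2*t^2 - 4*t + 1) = 3*t^3 - 2*t^2 + 6*t - 6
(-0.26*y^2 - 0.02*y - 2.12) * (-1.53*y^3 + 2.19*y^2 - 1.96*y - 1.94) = 0.3978*y^5 - 0.5388*y^4 + 3.7094*y^3 - 4.0992*y^2 + 4.194*y + 4.1128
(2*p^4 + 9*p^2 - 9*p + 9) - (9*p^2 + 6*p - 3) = 2*p^4 - 15*p + 12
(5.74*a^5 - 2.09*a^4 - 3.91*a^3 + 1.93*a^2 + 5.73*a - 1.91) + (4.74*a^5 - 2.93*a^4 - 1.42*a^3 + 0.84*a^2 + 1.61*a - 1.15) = 10.48*a^5 - 5.02*a^4 - 5.33*a^3 + 2.77*a^2 + 7.34*a - 3.06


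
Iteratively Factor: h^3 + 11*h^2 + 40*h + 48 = (h + 3)*(h^2 + 8*h + 16) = (h + 3)*(h + 4)*(h + 4)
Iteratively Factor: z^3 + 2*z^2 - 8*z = (z + 4)*(z^2 - 2*z) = (z - 2)*(z + 4)*(z)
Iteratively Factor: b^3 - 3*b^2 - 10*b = (b + 2)*(b^2 - 5*b) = b*(b + 2)*(b - 5)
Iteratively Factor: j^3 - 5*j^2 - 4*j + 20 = (j + 2)*(j^2 - 7*j + 10) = (j - 5)*(j + 2)*(j - 2)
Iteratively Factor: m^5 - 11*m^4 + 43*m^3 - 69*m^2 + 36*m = (m - 3)*(m^4 - 8*m^3 + 19*m^2 - 12*m) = (m - 4)*(m - 3)*(m^3 - 4*m^2 + 3*m) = (m - 4)*(m - 3)*(m - 1)*(m^2 - 3*m) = m*(m - 4)*(m - 3)*(m - 1)*(m - 3)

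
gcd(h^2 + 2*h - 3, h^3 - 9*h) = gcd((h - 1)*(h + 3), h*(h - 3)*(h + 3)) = h + 3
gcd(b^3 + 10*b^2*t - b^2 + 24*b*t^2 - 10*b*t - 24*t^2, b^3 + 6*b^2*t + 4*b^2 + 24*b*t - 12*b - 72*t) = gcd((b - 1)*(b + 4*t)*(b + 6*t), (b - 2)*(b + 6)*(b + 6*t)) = b + 6*t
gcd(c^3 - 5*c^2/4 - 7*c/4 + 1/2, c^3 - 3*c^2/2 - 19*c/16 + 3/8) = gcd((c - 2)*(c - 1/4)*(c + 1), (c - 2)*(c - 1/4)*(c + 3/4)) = c^2 - 9*c/4 + 1/2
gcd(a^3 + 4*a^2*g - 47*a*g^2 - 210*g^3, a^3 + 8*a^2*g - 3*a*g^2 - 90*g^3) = a^2 + 11*a*g + 30*g^2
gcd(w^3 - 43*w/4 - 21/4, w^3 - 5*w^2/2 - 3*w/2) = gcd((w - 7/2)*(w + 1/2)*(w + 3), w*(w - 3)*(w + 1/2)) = w + 1/2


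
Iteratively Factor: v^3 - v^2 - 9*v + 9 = (v - 3)*(v^2 + 2*v - 3) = (v - 3)*(v - 1)*(v + 3)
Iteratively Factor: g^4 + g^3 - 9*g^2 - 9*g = (g + 3)*(g^3 - 2*g^2 - 3*g) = g*(g + 3)*(g^2 - 2*g - 3) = g*(g + 1)*(g + 3)*(g - 3)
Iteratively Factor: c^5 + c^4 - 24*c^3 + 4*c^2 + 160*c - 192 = (c + 4)*(c^4 - 3*c^3 - 12*c^2 + 52*c - 48) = (c + 4)^2*(c^3 - 7*c^2 + 16*c - 12) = (c - 2)*(c + 4)^2*(c^2 - 5*c + 6) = (c - 2)^2*(c + 4)^2*(c - 3)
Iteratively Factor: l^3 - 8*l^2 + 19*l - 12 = (l - 1)*(l^2 - 7*l + 12) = (l - 4)*(l - 1)*(l - 3)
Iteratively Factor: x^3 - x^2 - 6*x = (x - 3)*(x^2 + 2*x) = (x - 3)*(x + 2)*(x)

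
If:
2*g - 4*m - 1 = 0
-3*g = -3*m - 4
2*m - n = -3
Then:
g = 13/6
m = 5/6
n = 14/3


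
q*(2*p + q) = 2*p*q + q^2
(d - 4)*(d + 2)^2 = d^3 - 12*d - 16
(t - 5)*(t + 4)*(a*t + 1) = a*t^3 - a*t^2 - 20*a*t + t^2 - t - 20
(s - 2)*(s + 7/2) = s^2 + 3*s/2 - 7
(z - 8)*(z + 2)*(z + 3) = z^3 - 3*z^2 - 34*z - 48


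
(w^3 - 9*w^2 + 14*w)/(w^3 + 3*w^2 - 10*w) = (w - 7)/(w + 5)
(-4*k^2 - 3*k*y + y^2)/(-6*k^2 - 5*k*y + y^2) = (-4*k + y)/(-6*k + y)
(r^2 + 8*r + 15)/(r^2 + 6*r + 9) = (r + 5)/(r + 3)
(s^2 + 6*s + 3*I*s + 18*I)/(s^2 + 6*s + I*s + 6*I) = (s + 3*I)/(s + I)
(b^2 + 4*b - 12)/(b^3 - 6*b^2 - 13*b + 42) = (b + 6)/(b^2 - 4*b - 21)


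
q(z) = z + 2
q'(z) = 1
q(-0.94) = 1.06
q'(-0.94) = 1.00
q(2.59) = 4.59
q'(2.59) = 1.00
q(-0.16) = 1.84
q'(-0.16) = 1.00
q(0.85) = 2.85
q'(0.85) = 1.00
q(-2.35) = -0.35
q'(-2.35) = 1.00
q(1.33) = 3.33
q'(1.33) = 1.00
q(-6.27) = -4.27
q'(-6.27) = 1.00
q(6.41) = 8.41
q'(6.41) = 1.00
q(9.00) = 11.00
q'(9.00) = 1.00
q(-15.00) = -13.00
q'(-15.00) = 1.00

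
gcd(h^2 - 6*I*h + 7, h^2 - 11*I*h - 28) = h - 7*I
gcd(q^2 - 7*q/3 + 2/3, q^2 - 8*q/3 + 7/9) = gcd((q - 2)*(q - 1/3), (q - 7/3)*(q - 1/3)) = q - 1/3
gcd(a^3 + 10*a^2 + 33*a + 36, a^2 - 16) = a + 4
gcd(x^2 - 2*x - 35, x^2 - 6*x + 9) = 1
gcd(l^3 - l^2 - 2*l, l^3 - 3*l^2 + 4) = l^2 - l - 2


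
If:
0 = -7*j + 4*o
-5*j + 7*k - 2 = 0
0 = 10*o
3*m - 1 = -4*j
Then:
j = 0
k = 2/7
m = 1/3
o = 0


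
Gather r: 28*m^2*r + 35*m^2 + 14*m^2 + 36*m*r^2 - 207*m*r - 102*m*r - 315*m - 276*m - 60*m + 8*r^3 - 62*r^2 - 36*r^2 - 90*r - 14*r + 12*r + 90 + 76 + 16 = 49*m^2 - 651*m + 8*r^3 + r^2*(36*m - 98) + r*(28*m^2 - 309*m - 92) + 182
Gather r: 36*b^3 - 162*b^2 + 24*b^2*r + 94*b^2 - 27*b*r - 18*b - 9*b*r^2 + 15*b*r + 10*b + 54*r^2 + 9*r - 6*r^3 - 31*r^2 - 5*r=36*b^3 - 68*b^2 - 8*b - 6*r^3 + r^2*(23 - 9*b) + r*(24*b^2 - 12*b + 4)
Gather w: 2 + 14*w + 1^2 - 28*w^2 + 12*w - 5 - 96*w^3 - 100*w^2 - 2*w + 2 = -96*w^3 - 128*w^2 + 24*w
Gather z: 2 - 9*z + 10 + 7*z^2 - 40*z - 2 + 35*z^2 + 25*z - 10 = 42*z^2 - 24*z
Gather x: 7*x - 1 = 7*x - 1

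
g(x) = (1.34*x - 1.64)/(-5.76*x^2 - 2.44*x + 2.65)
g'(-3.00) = 0.07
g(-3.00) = 0.14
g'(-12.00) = 0.00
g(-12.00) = 0.02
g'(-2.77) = 0.09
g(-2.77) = 0.15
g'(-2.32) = 0.16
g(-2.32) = 0.21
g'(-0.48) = 1.67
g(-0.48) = -0.92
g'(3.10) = 0.00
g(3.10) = -0.04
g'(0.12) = -0.50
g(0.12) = -0.65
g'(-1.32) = 2.19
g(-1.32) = 0.82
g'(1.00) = -0.38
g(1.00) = 0.05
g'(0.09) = -0.37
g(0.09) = -0.64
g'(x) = (1.34*x - 1.64)*(11.52*x + 2.44)/(-5.76*x^2 - 2.44*x + 2.65)^2 + 1.34/(-5.76*x^2 - 2.44*x + 2.65) = (7.7184*x^2 - 18.8928*x - 0.4506)/(33.1776*x^4 + 28.1088*x^3 - 24.5744*x^2 - 12.932*x + 7.0225)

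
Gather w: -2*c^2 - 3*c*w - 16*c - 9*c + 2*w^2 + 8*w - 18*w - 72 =-2*c^2 - 25*c + 2*w^2 + w*(-3*c - 10) - 72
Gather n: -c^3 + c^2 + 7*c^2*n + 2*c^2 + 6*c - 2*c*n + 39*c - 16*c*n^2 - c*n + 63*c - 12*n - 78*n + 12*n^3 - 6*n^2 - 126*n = -c^3 + 3*c^2 + 108*c + 12*n^3 + n^2*(-16*c - 6) + n*(7*c^2 - 3*c - 216)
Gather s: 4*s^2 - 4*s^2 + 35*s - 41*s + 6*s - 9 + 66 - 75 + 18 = 0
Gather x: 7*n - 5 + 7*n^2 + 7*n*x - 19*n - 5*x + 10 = 7*n^2 - 12*n + x*(7*n - 5) + 5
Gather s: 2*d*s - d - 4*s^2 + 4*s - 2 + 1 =-d - 4*s^2 + s*(2*d + 4) - 1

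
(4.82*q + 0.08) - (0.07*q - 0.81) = 4.75*q + 0.89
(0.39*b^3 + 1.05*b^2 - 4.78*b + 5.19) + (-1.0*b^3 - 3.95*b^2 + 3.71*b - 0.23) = -0.61*b^3 - 2.9*b^2 - 1.07*b + 4.96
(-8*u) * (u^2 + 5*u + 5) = -8*u^3 - 40*u^2 - 40*u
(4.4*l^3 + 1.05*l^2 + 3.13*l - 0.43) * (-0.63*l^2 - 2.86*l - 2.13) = -2.772*l^5 - 13.2455*l^4 - 14.3469*l^3 - 10.9174*l^2 - 5.4371*l + 0.9159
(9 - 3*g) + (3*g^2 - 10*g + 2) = 3*g^2 - 13*g + 11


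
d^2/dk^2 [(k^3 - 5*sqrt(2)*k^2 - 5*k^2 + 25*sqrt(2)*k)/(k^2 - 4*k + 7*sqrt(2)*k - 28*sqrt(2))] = 8*(3*sqrt(2)*k^3 + 41*k^3 - 504*k^2 - 21*sqrt(2)*k^2 + 2226*k - 3360 + 490*sqrt(2))/(k^6 - 12*k^5 + 21*sqrt(2)*k^5 - 252*sqrt(2)*k^4 + 342*k^4 - 3592*k^3 + 1694*sqrt(2)*k^3 - 9576*sqrt(2)*k^2 + 14112*k^2 - 18816*k + 32928*sqrt(2)*k - 43904*sqrt(2))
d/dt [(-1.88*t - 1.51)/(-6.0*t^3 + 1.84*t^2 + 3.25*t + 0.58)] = (-22.56*t^3 - 23.7208*t^2 + 5.5568*t + 3.8171)/(36.0*t^6 - 22.08*t^5 - 35.6144*t^4 + 5.0*t^3 + 12.6969*t^2 + 3.77*t + 0.3364)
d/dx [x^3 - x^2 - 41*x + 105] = 3*x^2 - 2*x - 41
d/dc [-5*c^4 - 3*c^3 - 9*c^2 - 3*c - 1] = -20*c^3 - 9*c^2 - 18*c - 3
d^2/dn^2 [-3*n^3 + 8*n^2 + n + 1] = 16 - 18*n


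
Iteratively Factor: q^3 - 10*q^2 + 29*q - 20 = (q - 5)*(q^2 - 5*q + 4) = (q - 5)*(q - 4)*(q - 1)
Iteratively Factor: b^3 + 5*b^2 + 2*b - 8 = (b + 4)*(b^2 + b - 2) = (b - 1)*(b + 4)*(b + 2)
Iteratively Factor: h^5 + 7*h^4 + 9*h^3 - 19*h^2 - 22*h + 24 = (h + 2)*(h^4 + 5*h^3 - h^2 - 17*h + 12) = (h + 2)*(h + 4)*(h^3 + h^2 - 5*h + 3) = (h - 1)*(h + 2)*(h + 4)*(h^2 + 2*h - 3) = (h - 1)*(h + 2)*(h + 3)*(h + 4)*(h - 1)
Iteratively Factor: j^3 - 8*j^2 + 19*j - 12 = (j - 4)*(j^2 - 4*j + 3) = (j - 4)*(j - 1)*(j - 3)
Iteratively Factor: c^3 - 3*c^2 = (c)*(c^2 - 3*c) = c*(c - 3)*(c)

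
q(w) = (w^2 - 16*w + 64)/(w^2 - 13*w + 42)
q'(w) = (13 - 2*w)*(w^2 - 16*w + 64)/(w^2 - 13*w + 42)^2 + (2*w - 16)/(w^2 - 13*w + 42) = (3*w^2 - 44*w + 160)/(w^4 - 26*w^3 + 253*w^2 - 1092*w + 1764)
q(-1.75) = 1.40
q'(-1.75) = 0.05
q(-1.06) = 1.44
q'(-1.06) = 0.06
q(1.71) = 1.74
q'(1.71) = 0.18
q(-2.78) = 1.35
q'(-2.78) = 0.04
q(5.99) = 400.01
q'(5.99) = 39999.02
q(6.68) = -8.01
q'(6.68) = -1.12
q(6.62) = -8.08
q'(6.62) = 3.48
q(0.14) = 1.54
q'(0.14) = 0.10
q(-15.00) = 1.15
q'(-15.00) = 0.01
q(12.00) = 0.53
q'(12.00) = 0.07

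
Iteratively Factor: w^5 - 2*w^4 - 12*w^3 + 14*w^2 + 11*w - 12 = (w - 1)*(w^4 - w^3 - 13*w^2 + w + 12) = (w - 1)*(w + 1)*(w^3 - 2*w^2 - 11*w + 12) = (w - 1)^2*(w + 1)*(w^2 - w - 12) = (w - 1)^2*(w + 1)*(w + 3)*(w - 4)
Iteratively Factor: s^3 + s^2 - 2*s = (s - 1)*(s^2 + 2*s) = s*(s - 1)*(s + 2)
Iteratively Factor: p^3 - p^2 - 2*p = (p - 2)*(p^2 + p) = p*(p - 2)*(p + 1)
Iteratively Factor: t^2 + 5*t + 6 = (t + 3)*(t + 2)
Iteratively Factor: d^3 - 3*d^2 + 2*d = (d - 2)*(d^2 - d) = d*(d - 2)*(d - 1)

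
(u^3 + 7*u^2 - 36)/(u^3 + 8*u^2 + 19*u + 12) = (u^2 + 4*u - 12)/(u^2 + 5*u + 4)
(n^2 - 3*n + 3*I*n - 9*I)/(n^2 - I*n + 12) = (n - 3)/(n - 4*I)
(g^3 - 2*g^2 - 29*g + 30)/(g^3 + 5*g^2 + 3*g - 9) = (g^2 - g - 30)/(g^2 + 6*g + 9)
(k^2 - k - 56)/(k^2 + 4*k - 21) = (k - 8)/(k - 3)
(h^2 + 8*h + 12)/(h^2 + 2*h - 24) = (h + 2)/(h - 4)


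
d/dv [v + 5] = 1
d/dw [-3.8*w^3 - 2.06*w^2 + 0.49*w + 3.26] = -11.4*w^2 - 4.12*w + 0.49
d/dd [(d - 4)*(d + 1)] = 2*d - 3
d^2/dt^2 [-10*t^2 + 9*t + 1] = -20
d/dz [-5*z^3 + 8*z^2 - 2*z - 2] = -15*z^2 + 16*z - 2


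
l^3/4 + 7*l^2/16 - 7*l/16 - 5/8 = (l/4 + 1/4)*(l - 5/4)*(l + 2)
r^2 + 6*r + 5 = (r + 1)*(r + 5)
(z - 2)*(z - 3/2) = z^2 - 7*z/2 + 3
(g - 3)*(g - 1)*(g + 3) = g^3 - g^2 - 9*g + 9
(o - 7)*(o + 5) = o^2 - 2*o - 35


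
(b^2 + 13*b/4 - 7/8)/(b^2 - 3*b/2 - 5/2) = (-8*b^2 - 26*b + 7)/(4*(-2*b^2 + 3*b + 5))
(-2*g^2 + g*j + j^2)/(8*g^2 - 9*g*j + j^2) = (-2*g - j)/(8*g - j)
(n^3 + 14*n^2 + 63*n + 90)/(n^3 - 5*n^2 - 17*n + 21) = (n^2 + 11*n + 30)/(n^2 - 8*n + 7)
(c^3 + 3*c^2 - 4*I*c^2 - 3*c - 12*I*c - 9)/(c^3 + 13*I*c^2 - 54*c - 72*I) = (c^3 + c^2*(3 - 4*I) + c*(-3 - 12*I) - 9)/(c^3 + 13*I*c^2 - 54*c - 72*I)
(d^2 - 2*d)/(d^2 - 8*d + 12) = d/(d - 6)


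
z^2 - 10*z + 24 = (z - 6)*(z - 4)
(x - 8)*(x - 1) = x^2 - 9*x + 8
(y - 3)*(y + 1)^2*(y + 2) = y^4 + y^3 - 7*y^2 - 13*y - 6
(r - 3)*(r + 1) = r^2 - 2*r - 3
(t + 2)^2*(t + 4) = t^3 + 8*t^2 + 20*t + 16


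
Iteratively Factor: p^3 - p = (p - 1)*(p^2 + p) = p*(p - 1)*(p + 1)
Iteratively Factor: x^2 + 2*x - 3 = (x - 1)*(x + 3)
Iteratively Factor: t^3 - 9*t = (t + 3)*(t^2 - 3*t) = (t - 3)*(t + 3)*(t)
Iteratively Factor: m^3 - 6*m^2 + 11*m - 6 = (m - 2)*(m^2 - 4*m + 3) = (m - 2)*(m - 1)*(m - 3)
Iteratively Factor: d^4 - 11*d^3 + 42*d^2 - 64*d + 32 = (d - 2)*(d^3 - 9*d^2 + 24*d - 16) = (d - 4)*(d - 2)*(d^2 - 5*d + 4) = (d - 4)^2*(d - 2)*(d - 1)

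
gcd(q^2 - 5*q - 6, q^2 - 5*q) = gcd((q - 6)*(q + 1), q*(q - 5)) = 1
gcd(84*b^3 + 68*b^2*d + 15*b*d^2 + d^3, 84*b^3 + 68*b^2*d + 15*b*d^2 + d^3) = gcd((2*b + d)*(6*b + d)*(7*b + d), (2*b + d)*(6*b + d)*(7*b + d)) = 84*b^3 + 68*b^2*d + 15*b*d^2 + d^3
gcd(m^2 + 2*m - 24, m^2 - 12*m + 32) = m - 4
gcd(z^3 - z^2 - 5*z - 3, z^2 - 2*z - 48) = 1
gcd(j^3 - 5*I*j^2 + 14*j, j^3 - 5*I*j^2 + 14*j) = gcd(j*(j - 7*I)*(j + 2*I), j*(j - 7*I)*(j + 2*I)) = j^3 - 5*I*j^2 + 14*j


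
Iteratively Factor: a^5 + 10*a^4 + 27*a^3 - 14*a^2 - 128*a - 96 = (a + 1)*(a^4 + 9*a^3 + 18*a^2 - 32*a - 96) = (a + 1)*(a + 3)*(a^3 + 6*a^2 - 32) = (a + 1)*(a + 3)*(a + 4)*(a^2 + 2*a - 8) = (a - 2)*(a + 1)*(a + 3)*(a + 4)*(a + 4)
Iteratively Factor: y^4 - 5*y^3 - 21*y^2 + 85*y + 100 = (y - 5)*(y^3 - 21*y - 20) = (y - 5)^2*(y^2 + 5*y + 4) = (y - 5)^2*(y + 1)*(y + 4)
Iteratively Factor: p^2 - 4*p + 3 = (p - 3)*(p - 1)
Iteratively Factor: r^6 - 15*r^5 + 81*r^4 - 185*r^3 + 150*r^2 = (r)*(r^5 - 15*r^4 + 81*r^3 - 185*r^2 + 150*r) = r^2*(r^4 - 15*r^3 + 81*r^2 - 185*r + 150) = r^2*(r - 2)*(r^3 - 13*r^2 + 55*r - 75) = r^2*(r - 5)*(r - 2)*(r^2 - 8*r + 15) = r^2*(r - 5)*(r - 3)*(r - 2)*(r - 5)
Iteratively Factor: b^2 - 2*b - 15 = (b + 3)*(b - 5)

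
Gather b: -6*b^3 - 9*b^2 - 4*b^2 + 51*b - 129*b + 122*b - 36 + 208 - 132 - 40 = -6*b^3 - 13*b^2 + 44*b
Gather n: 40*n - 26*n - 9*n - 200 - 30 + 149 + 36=5*n - 45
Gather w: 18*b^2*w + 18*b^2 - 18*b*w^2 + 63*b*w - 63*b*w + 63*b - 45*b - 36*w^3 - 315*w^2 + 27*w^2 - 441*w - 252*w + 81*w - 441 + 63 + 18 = 18*b^2 + 18*b - 36*w^3 + w^2*(-18*b - 288) + w*(18*b^2 - 612) - 360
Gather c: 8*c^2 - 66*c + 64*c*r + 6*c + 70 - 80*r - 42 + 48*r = 8*c^2 + c*(64*r - 60) - 32*r + 28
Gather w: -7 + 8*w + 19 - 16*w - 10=2 - 8*w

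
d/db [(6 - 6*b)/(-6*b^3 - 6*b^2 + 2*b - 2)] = 18*b*(-b^2 + b + 1)/(9*b^6 + 18*b^5 + 3*b^4 + 7*b^2 - 2*b + 1)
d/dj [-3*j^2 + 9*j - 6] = 9 - 6*j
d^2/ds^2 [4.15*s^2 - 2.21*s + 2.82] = 8.30000000000000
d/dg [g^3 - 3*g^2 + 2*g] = 3*g^2 - 6*g + 2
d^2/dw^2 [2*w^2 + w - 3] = 4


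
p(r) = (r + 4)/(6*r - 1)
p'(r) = -6*(r + 4)/(6*r - 1)^2 + 1/(6*r - 1)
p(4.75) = 0.32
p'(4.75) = -0.03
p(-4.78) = 0.03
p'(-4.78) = -0.03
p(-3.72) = -0.01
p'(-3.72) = -0.05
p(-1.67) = -0.21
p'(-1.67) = -0.21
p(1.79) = 0.59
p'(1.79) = -0.26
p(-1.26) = -0.32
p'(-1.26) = -0.34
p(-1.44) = -0.27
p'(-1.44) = -0.27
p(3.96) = 0.35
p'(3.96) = -0.05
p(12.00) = 0.23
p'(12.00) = 0.00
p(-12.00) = 0.11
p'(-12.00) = 0.00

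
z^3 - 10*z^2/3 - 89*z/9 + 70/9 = (z - 5)*(z - 2/3)*(z + 7/3)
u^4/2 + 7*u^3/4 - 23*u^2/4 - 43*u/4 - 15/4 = (u/2 + 1/2)*(u - 3)*(u + 1/2)*(u + 5)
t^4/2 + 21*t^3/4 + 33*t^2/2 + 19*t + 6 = (t/2 + 1)*(t + 1/2)*(t + 2)*(t + 6)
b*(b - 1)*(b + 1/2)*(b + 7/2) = b^4 + 3*b^3 - 9*b^2/4 - 7*b/4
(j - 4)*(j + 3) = j^2 - j - 12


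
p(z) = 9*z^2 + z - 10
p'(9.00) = 163.00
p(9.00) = 728.00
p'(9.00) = 163.00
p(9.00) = 728.00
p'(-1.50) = -26.00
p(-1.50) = 8.75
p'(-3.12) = -55.16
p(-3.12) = 74.49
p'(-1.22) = -20.96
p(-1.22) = 2.18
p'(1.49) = 27.82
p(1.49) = 11.47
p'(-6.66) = -118.88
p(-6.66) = 382.54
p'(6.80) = 123.40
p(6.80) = 412.96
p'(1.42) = 26.56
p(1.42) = 9.57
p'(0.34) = 7.12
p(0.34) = -8.62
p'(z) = 18*z + 1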